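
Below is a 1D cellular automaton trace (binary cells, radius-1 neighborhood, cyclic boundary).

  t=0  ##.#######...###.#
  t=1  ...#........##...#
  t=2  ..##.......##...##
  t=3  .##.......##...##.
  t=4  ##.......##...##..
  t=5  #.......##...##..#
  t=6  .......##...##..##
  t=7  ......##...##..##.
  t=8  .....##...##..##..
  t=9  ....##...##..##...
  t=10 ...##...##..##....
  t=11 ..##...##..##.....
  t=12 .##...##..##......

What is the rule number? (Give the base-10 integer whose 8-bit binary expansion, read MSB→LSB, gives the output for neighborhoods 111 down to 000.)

14

  [7] ### => .  t=0,i=0
  [6] ##. => .  t=0,i=1
  [5] #.# => .  t=0,i=2
  [4] #.. => .  t=0,i=10
  [3] .## => #  t=0,i=3
  [2] .#. => #  t=1,i=3
  [1] ..# => #  t=0,i=12
  [0] ... => .  t=0,i=11
  bits 00001110 = 14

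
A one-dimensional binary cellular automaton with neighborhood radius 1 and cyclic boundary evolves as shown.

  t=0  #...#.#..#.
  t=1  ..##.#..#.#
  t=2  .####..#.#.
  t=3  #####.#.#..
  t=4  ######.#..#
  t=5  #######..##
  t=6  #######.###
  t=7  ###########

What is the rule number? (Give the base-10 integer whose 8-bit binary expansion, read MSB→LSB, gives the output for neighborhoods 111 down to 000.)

235

  ### -> #   bit 7 = 1  t=2,i=2
  ##. -> #   bit 6 = 1  t=1,i=3
  #.# -> #   bit 5 = 1  t=0,i=5
  #.. -> .   bit 4 = 0  t=0,i=1
  .## -> #   bit 3 = 1  t=1,i=2
  .#. -> .   bit 2 = 0  t=0,i=0
  ..# -> #   bit 1 = 1  t=0,i=3
  ... -> #   bit 0 = 1  t=0,i=2
  bits 11101011 = 235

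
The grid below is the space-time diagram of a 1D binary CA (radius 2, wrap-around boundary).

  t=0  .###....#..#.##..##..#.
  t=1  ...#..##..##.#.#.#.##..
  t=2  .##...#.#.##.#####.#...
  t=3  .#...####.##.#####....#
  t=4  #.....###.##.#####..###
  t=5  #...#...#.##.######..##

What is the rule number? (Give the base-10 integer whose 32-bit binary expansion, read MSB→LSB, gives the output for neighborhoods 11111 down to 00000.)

4075070566

  nb #####: next=#  (t=2,i=15, bit31=1)
  nb ####.: next=#  (t=2,i=16, bit30=1)
  nb ###.#: next=#  (t=2,i=17, bit29=1)
  nb ###..: next=#  (t=0,i=3, bit28=1)
  nb ##.##: next=.  (t=2,i=12, bit27=0)
  nb ##.#.: next=.  (t=1,i=12, bit26=0)
  nb ##..#: next=#  (t=0,i=15, bit25=1)
  nb ##...: next=.  (t=0,i=4, bit24=0)
  nb #.###: next=#  (t=2,i=13, bit23=1)
  nb #.##.: next=#  (t=0,i=13, bit22=1)
  nb #.#.#: next=#  (t=1,i=13, bit21=1)
  nb #.#..: next=.  (t=2,i=19, bit20=0)
  nb #..##: next=.  (t=0,i=0, bit19=0)
  nb #..#.: next=#  (t=0,i=10, bit18=1)
  nb #...#: next=.  (t=2,i=4, bit17=0)
  nb #....: next=.  (t=0,i=5, bit16=0)
  nb .####: next=#  (t=2,i=14, bit15=1)
  nb .###.: next=.  (t=0,i=2, bit14=0)
  nb .##.#: next=#  (t=1,i=11, bit13=1)
  nb .##..: next=.  (t=0,i=14, bit12=0)
  nb .#.##: next=.  (t=0,i=12, bit11=0)
  nb .#.#.: next=#  (t=1,i=14, bit10=1)
  nb .#..#: next=.  (t=0,i=9, bit9=0)
  nb .#...: next=.  (t=2,i=20, bit8=0)
  nb ..###: next=.  (t=0,i=1, bit7=0)
  nb ..##.: next=#  (t=0,i=17, bit6=1)
  nb ..#.#: next=#  (t=0,i=11, bit5=1)
  nb ..#..: next=.  (t=0,i=8, bit4=0)
  nb ...##: next=.  (t=2,i=0, bit3=0)
  nb ...#.: next=#  (t=0,i=7, bit2=1)
  nb ....#: next=#  (t=0,i=6, bit1=1)
  nb .....: next=.  (t=1,i=0, bit0=0)
  bits 11110010111001001010010001100110 = 4075070566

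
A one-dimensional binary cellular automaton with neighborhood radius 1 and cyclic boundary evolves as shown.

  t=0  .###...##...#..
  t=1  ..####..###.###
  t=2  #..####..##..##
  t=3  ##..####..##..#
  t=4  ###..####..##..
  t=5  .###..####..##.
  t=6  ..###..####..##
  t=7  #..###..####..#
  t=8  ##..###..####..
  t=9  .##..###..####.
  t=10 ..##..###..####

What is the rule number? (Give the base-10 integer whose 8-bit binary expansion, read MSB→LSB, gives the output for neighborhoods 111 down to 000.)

213

  nb ###: next=#  (t=0,i=2, bit7=1)
  nb ##.: next=#  (t=0,i=3, bit6=1)
  nb #.#: next=.  (t=1,i=11, bit5=0)
  nb #..: next=#  (t=0,i=4, bit4=1)
  nb .##: next=.  (t=0,i=1, bit3=0)
  nb .#.: next=#  (t=0,i=12, bit2=1)
  nb ..#: next=.  (t=0,i=0, bit1=0)
  nb ...: next=#  (t=0,i=5, bit0=1)
  bits 11010101 = 213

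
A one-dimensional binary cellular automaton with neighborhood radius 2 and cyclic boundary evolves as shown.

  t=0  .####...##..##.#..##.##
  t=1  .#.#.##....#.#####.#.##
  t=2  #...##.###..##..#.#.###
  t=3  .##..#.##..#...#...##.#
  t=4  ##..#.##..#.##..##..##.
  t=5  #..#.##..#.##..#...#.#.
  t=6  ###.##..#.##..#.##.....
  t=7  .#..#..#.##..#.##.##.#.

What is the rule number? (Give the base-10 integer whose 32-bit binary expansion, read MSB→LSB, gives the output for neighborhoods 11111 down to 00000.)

  #####|.  b31=0 t=1,i=15
  ####.|#  b30=1 t=0,i=3
  ###.#|.  b29=0 t=1,i=17
  ###..|.  b28=0 t=0,i=4
  ##.##|.  b27=0 t=0,i=0
  ##.#.|#  b26=1 t=0,i=14
  ##..#|.  b25=0 t=0,i=10
  ##...|#  b24=1 t=0,i=5
  #.###|#  b23=1 t=0,i=1
  #.##.|#  b22=1 t=0,i=21
  #.#.#|.  b21=0 t=1,i=1
  #.#..|#  b20=1 t=0,i=15
  #..##|#  b19=1 t=0,i=11
  #..#.|#  b18=1 t=2,i=15
  #...#|#  b17=1 t=0,i=6
  #....|#  b16=1 t=1,i=8
  .####|.  b15=0 t=0,i=2
  .###.|#  b14=1 t=2,i=8
  .##.#|#  b13=1 t=0,i=13
  .##..|.  b12=0 t=0,i=9
  .#.##|#  b11=1 t=1,i=4
  .#.#.|.  b10=0 t=1,i=2
  .#..#|#  b9=1 t=0,i=16
  .#...|#  b8=1 t=3,i=12
  ..###|.  b7=0 t=6,i=0
  ..##.|.  b6=0 t=0,i=8
  ..#.#|.  b5=0 t=1,i=11
  ..#..|.  b4=0 t=3,i=11
  ...##|.  b3=0 t=0,i=7
  ...#.|.  b2=0 t=1,i=10
  ....#|#  b1=1 t=1,i=9
  .....|.  b0=0 t=6,i=20
  bits 01000101110111110110101100000010 = 1172269826

1172269826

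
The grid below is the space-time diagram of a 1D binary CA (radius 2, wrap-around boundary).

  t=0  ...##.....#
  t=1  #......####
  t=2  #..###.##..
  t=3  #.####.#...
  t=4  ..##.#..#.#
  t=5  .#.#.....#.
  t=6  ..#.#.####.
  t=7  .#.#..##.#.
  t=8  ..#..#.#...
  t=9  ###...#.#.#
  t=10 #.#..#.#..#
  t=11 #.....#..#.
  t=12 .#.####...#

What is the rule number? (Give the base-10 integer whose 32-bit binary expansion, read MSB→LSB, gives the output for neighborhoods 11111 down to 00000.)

818472343

  ##### -> .   bit 31 = 0  t=1,i=9
  ####. -> .   bit 30 = 0  t=1,i=10
  ###.# -> #   bit 29 = 1  t=2,i=5
  ###.. -> #   bit 28 = 1  t=1,i=0
  ##.## -> .   bit 27 = 0  t=2,i=6
  ##.#. -> .   bit 26 = 0  t=3,i=6
  ##..# -> .   bit 25 = 0  t=2,i=9
  ##... -> .   bit 24 = 0  t=0,i=5
  #.### -> #   bit 23 = 1  t=3,i=2
  #.##. -> #   bit 22 = 1  t=2,i=7
  #.#.# -> .   bit 21 = 0  t=6,i=4
  #.#.. -> .   bit 20 = 0  t=3,i=7
  #..## -> #   bit 19 = 1  t=2,i=2
  #..#. -> .   bit 18 = 0  t=2,i=10
  #...# -> .   bit 17 = 0  t=0,i=1
  #.... -> .   bit 16 = 0  t=0,i=6
  .#### -> #   bit 15 = 1  t=1,i=8
  .###. -> #   bit 14 = 1  t=2,i=4
  .##.# -> #   bit 13 = 1  t=4,i=3
  .##.. -> .   bit 12 = 0  t=0,i=4
  .#.## -> .   bit 11 = 0  t=3,i=1
  .#.#. -> #   bit 10 = 1  t=4,i=9
  .#..# -> .   bit 9 = 0  t=2,i=1
  .#... -> #   bit 8 = 1  t=0,i=0
  ..### -> #   bit 7 = 1  t=1,i=7
  ..##. -> .   bit 6 = 0  t=0,i=3
  ..#.# -> .   bit 5 = 0  t=3,i=0
  ..#.. -> #   bit 4 = 1  t=0,i=10
  ...## -> .   bit 3 = 0  t=0,i=2
  ...#. -> #   bit 2 = 1  t=0,i=9
  ....# -> #   bit 1 = 1  t=0,i=8
  ..... -> #   bit 0 = 1  t=0,i=7
  bits 00110000110010001110010110010111 = 818472343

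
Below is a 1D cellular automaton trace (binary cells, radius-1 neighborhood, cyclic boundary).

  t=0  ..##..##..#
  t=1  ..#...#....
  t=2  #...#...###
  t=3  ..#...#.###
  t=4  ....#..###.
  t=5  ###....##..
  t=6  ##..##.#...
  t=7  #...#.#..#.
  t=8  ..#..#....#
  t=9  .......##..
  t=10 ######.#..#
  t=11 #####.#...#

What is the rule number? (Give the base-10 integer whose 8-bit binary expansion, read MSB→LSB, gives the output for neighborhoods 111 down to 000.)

  ### -> #   bit 7 = 1  t=2,i=9
  ##. -> .   bit 6 = 0  t=0,i=3
  #.# -> #   bit 5 = 1  t=3,i=7
  #.. -> .   bit 4 = 0  t=0,i=0
  .## -> #   bit 3 = 1  t=0,i=2
  .#. -> .   bit 2 = 0  t=0,i=10
  ..# -> .   bit 1 = 0  t=0,i=1
  ... -> #   bit 0 = 1  t=1,i=0
  bits 10101001 = 169

169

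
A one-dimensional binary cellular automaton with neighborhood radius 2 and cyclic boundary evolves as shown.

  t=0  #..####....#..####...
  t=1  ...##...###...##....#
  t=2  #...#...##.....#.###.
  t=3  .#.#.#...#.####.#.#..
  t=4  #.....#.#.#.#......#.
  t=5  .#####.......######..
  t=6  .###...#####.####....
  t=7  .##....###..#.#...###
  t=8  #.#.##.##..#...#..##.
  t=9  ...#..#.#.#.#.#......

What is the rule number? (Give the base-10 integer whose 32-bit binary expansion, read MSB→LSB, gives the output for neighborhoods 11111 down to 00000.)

2282084743

  [31] ##### => #  t=5,i=3
  [30] ####. => .  t=0,i=5
  [29] ###.# => .  t=2,i=19
  [28] ###.. => .  t=0,i=6
  [27] ##.## => #  t=6,i=12
  [26] ##.#. => .  t=2,i=20
  [25] ##..# => .  t=7,i=10
  [24] ##... => .  t=0,i=7
  [23] #.### => .  t=2,i=17
  [22] #.##. => .  t=7,i=1
  [21] #.#.# => .  t=3,i=3
  [20] #.#.. => .  t=2,i=0
  [19] #..## => .  t=0,i=2
  [18] #..#. => #  t=7,i=11
  [17] #...# => .  t=0,i=19
  [16] #.... => #  t=0,i=8
  [15] .#### => #  t=0,i=4
  [14] .###. => #  t=1,i=9
  [13] .##.# => .  t=8,i=5
  [12] .##.. => #  t=1,i=4
  [11] .#.## => #  t=2,i=16
  [10] .#.#. => .  t=3,i=2
  [9] .#..# => .  t=0,i=1
  [8] .#... => #  t=1,i=0
  [7] ..### => #  t=0,i=3
  [6] ..##. => .  t=1,i=3
  [5] ..#.# => .  t=2,i=15
  [4] ..#.. => .  t=0,i=0
  [3] ...## => .  t=1,i=2
  [2] ...#. => #  t=0,i=10
  [1] ....# => #  t=0,i=9
  [0] ..... => #  t=2,i=12
  bits 10001000000001011101100110000111 = 2282084743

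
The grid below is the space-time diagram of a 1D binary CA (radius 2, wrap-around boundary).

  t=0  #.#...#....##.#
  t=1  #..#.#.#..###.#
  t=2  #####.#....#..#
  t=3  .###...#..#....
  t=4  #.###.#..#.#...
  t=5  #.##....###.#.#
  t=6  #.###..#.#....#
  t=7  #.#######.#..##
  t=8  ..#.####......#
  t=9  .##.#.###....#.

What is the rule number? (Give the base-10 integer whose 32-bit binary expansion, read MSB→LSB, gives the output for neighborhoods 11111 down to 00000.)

  #####|#  b31=1 t=2,i=1
  ####.|#  b30=1 t=2,i=3
  ###.#|.  b29=0 t=1,i=12
  ###..|#  b28=1 t=3,i=3
  ##.##|.  b27=0 t=0,i=13
  ##.#.|.  b26=0 t=0,i=1
  ##..#|#  b25=1 t=1,i=1
  ##...|#  b24=1 t=3,i=4
  #.###|#  b23=1 t=4,i=2
  #.##.|#  b22=1 t=0,i=14
  #.#.#|.  b21=0 t=1,i=5
  #.#..|.  b20=0 t=0,i=2
  #..##|.  b19=0 t=1,i=9
  #..#.|#  b18=1 t=1,i=2
  #...#|.  b17=0 t=0,i=4
  #....|.  b16=0 t=0,i=8
  .####|.  b15=0 t=2,i=0
  .###.|#  b14=1 t=1,i=11
  .##.#|#  b13=1 t=0,i=0
  .##..|#  b12=1 t=1,i=0
  .#.##|.  b11=0 t=4,i=1
  .#.#.|#  b10=1 t=1,i=4
  .#..#|.  b9=0 t=1,i=8
  .#...|#  b8=1 t=0,i=3
  ..###|.  b7=0 t=1,i=10
  ..##.|#  b6=1 t=0,i=11
  ..#.#|#  b5=1 t=1,i=3
  ..#..|.  b4=0 t=0,i=6
  ...##|#  b3=1 t=0,i=10
  ...#.|#  b2=1 t=0,i=5
  ....#|.  b1=0 t=0,i=9
  .....|.  b0=0 t=3,i=13
  bits 11010011110001000111010101101100 = 3552867692

3552867692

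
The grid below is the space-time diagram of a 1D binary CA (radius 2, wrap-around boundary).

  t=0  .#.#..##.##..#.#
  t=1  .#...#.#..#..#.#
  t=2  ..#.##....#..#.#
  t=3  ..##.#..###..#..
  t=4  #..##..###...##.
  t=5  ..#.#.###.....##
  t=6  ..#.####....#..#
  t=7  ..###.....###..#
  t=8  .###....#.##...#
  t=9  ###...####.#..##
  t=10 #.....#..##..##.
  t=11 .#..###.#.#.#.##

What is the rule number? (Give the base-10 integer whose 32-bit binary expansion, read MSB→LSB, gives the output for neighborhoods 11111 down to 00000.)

  nb #####: next=#  (t=9,i=0, bit31=1)
  nb ####.: next=.  (t=6,i=6, bit30=0)
  nb ###.#: next=#  (t=9,i=9, bit29=1)
  nb ###..: next=.  (t=3,i=10, bit28=0)
  nb ##.##: next=.  (t=0,i=8, bit27=0)
  nb ##.#.: next=#  (t=3,i=4, bit26=1)
  nb ##..#: next=.  (t=0,i=11, bit25=0)
  nb ##...: next=.  (t=2,i=6, bit24=0)
  nb #.###: next=#  (t=5,i=6, bit23=1)
  nb #.##.: next=.  (t=0,i=9, bit22=0)
  nb #.#.#: next=#  (t=0,i=1, bit21=1)
  nb #.#..: next=.  (t=0,i=3, bit20=0)
  nb #..##: next=#  (t=0,i=5, bit19=1)
  nb #..#.: next=.  (t=0,i=12, bit18=0)
  nb #...#: next=.  (t=1,i=3, bit17=0)
  nb #....: next=.  (t=2,i=7, bit16=0)
  nb .####: next=.  (t=6,i=5, bit15=0)
  nb .###.: next=#  (t=3,i=9, bit14=1)
  nb .##.#: next=#  (t=0,i=7, bit13=1)
  nb .##..: next=#  (t=0,i=10, bit12=1)
  nb .#.##: next=#  (t=2,i=3, bit11=1)
  nb .#.#.: next=.  (t=0,i=0, bit10=0)
  nb .#..#: next=.  (t=0,i=4, bit9=0)
  nb .#...: next=#  (t=1,i=2, bit8=1)
  nb ..###: next=#  (t=3,i=8, bit7=1)
  nb ..##.: next=.  (t=0,i=6, bit6=0)
  nb ..#.#: next=#  (t=0,i=13, bit5=1)
  nb ..#..: next=#  (t=1,i=10, bit4=1)
  nb ...##: next=.  (t=3,i=1, bit3=0)
  nb ...#.: next=#  (t=1,i=4, bit2=1)
  nb ....#: next=#  (t=2,i=8, bit1=1)
  nb .....: next=.  (t=5,i=11, bit0=0)
  bits 10100100101010000111100110110110 = 2762504630

2762504630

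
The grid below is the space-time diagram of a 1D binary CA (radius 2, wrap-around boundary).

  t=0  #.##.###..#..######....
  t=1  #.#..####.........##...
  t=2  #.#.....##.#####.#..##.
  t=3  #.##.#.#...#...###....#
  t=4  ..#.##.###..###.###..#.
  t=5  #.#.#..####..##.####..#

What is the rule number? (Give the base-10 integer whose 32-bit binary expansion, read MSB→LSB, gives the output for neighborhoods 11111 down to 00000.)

938623273

  #####|.  b31=0 t=0,i=15
  ####.|.  b30=0 t=0,i=17
  ###.#|#  b29=1 t=2,i=15
  ###..|#  b28=1 t=0,i=7
  ##.##|.  b27=0 t=0,i=4
  ##.#.|#  b26=1 t=2,i=16
  ##..#|#  b25=1 t=0,i=8
  ##...|#  b24=1 t=0,i=19
  #.###|#  b23=1 t=0,i=5
  #.##.|#  b22=1 t=0,i=2
  #.#.#|#  b21=1 t=2,i=0
  #.#..|#  b20=1 t=1,i=2
  #..##|.  b19=0 t=0,i=12
  #..#.|.  b18=0 t=0,i=9
  #...#|#  b17=1 t=1,i=21
  #....|.  b16=0 t=0,i=20
  .####|.  b15=0 t=0,i=14
  .###.|#  b14=1 t=0,i=6
  .##.#|.  b13=0 t=0,i=3
  .##..|.  b12=0 t=1,i=19
  .#.##|.  b11=0 t=0,i=1
  .#.#.|.  b10=0 t=1,i=1
  .#..#|.  b9=0 t=0,i=11
  .#...|#  b8=1 t=2,i=3
  ..###|.  b7=0 t=0,i=13
  ..##.|.  b6=0 t=1,i=18
  ..#.#|#  b5=1 t=0,i=0
  ..#..|.  b4=0 t=0,i=10
  ...##|#  b3=1 t=1,i=17
  ...#.|.  b2=0 t=0,i=22
  ....#|.  b1=0 t=0,i=21
  .....|#  b0=1 t=1,i=11
  bits 00110111111100100100000100101001 = 938623273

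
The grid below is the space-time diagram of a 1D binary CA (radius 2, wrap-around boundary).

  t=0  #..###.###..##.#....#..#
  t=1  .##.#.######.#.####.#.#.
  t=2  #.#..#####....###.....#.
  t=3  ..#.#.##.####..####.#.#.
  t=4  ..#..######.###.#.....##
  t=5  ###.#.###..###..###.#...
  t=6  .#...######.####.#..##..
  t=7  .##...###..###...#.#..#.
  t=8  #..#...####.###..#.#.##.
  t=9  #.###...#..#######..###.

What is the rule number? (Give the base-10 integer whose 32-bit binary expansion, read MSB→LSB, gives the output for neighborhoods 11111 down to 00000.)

  ##### -> #   bit 31 = 1  t=1,i=8
  ####. -> .   bit 30 = 0  t=1,i=10
  ###.# -> .   bit 29 = 0  t=0,i=5
  ###.. -> #   bit 28 = 1  t=0,i=9
  ##.## -> #   bit 27 = 1  t=0,i=6
  ##.#. -> .   bit 26 = 0  t=0,i=14
  ##..# -> #   bit 25 = 1  t=0,i=1
  ##... -> #   bit 24 = 1  t=2,i=10
  #.### -> #   bit 23 = 1  t=0,i=7
  #.##. -> #   bit 22 = 1  t=3,i=6
  #.#.# -> .   bit 21 = 0  t=1,i=4
  #.#.. -> #   bit 20 = 1  t=0,i=15
  #..## -> #   bit 19 = 1  t=0,i=2
  #..#. -> #   bit 18 = 1  t=4,i=1
  #...# -> .   bit 17 = 0  t=3,i=0
  #.... -> #   bit 16 = 1  t=0,i=17
  .#### -> #   bit 15 = 1  t=1,i=7
  .###. -> #   bit 14 = 1  t=0,i=4
  .##.# -> #   bit 13 = 1  t=0,i=13
  .##.. -> .   bit 12 = 0  t=0,i=0
  .#.## -> #   bit 11 = 1  t=1,i=5
  .#.#. -> .   bit 10 = 0  t=1,i=21
  .#..# -> .   bit 9 = 0  t=0,i=21
  .#... -> #   bit 8 = 1  t=0,i=16
  ..### -> .   bit 7 = 0  t=0,i=3
  ..##. -> .   bit 6 = 0  t=0,i=12
  ..#.# -> #   bit 5 = 1  t=2,i=22
  ..#.. -> #   bit 4 = 1  t=0,i=20
  ...## -> .   bit 3 = 0  t=2,i=13
  ...#. -> .   bit 2 = 0  t=0,i=19
  ....# -> #   bit 1 = 1  t=0,i=18
  ..... -> .   bit 0 = 0  t=2,i=19
  bits 10011011110111011110100100110010 = 2615011634

2615011634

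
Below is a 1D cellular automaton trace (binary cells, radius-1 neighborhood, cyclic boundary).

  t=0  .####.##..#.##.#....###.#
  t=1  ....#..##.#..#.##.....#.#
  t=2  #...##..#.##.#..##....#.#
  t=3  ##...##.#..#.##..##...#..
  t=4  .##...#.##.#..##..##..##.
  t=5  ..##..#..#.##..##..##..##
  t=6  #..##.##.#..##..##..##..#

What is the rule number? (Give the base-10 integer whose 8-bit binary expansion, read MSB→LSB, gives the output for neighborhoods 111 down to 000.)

  nb ###: next=.  (t=0,i=2, bit7=0)
  nb ##.: next=#  (t=0,i=4, bit6=1)
  nb #.#: next=.  (t=0,i=0, bit5=0)
  nb #..: next=#  (t=0,i=8, bit4=1)
  nb .##: next=.  (t=0,i=1, bit3=0)
  nb .#.: next=#  (t=0,i=10, bit2=1)
  nb ..#: next=.  (t=0,i=9, bit1=0)
  nb ...: next=.  (t=0,i=17, bit0=0)
  bits 01010100 = 84

84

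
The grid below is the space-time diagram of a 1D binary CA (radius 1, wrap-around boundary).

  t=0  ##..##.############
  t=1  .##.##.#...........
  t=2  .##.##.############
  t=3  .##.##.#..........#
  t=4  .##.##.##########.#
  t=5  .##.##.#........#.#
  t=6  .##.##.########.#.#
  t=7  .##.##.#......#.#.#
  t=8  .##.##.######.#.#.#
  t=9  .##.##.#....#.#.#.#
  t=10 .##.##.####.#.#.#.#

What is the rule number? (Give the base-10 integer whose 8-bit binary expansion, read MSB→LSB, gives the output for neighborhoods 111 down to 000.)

  nb ###: next=.  (t=0,i=0, bit7=0)
  nb ##.: next=#  (t=0,i=1, bit6=1)
  nb #.#: next=.  (t=0,i=6, bit5=0)
  nb #..: next=#  (t=0,i=2, bit4=1)
  nb .##: next=#  (t=0,i=4, bit3=1)
  nb .#.: next=#  (t=1,i=7, bit2=1)
  nb ..#: next=.  (t=0,i=3, bit1=0)
  nb ...: next=#  (t=1,i=9, bit0=1)
  bits 01011101 = 93

93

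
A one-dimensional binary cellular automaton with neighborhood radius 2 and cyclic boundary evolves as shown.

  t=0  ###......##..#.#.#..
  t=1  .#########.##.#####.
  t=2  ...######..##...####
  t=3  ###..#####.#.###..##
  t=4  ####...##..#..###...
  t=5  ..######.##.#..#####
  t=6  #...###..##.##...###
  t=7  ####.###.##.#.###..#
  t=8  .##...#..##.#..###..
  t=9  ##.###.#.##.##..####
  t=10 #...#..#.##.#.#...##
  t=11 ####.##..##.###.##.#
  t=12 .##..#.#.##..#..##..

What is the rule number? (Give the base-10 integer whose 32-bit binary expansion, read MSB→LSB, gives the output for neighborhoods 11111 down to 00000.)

  ##### -> #   bit 31 = 1  t=1,i=3
  ####. -> #   bit 30 = 1  t=1,i=8
  ###.# -> .   bit 29 = 0  t=1,i=9
  ###.. -> #   bit 28 = 1  t=0,i=2
  ##.## -> .   bit 27 = 0  t=1,i=10
  ##.#. -> .   bit 26 = 0  t=3,i=10
  ##..# -> #   bit 25 = 1  t=0,i=11
  ##... -> #   bit 24 = 1  t=0,i=3
  #.### -> .   bit 23 = 0  t=1,i=14
  #.##. -> #   bit 22 = 1  t=1,i=11
  #.#.# -> #   bit 21 = 1  t=0,i=15
  #.#.. -> #   bit 20 = 1  t=0,i=17
  #..## -> .   bit 19 = 0  t=0,i=19
  #..#. -> #   bit 18 = 1  t=0,i=12
  #...# -> #   bit 17 = 1  t=2,i=1
  #.... -> #   bit 16 = 1  t=0,i=4
  .#### -> .   bit 15 = 0  t=1,i=2
  .###. -> #   bit 14 = 1  t=0,i=1
  .##.# -> #   bit 13 = 1  t=1,i=12
  .##.. -> .   bit 12 = 0  t=0,i=10
  .#.## -> .   bit 11 = 0  t=3,i=12
  .#.#. -> #   bit 10 = 1  t=0,i=14
  .#..# -> #   bit 9 = 1  t=0,i=18
  .#... -> .   bit 8 = 0  t=10,i=15
  ..### -> .   bit 7 = 0  t=0,i=0
  ..##. -> #   bit 6 = 1  t=0,i=9
  ..#.# -> .   bit 5 = 0  t=0,i=13
  ..#.. -> .   bit 4 = 0  t=4,i=11
  ...## -> #   bit 3 = 1  t=0,i=8
  ...#. -> #   bit 2 = 1  t=8,i=5
  ....# -> #   bit 1 = 1  t=0,i=7
  ..... -> #   bit 0 = 1  t=0,i=5
  bits 11010011011101110110011001001111 = 3547817551

3547817551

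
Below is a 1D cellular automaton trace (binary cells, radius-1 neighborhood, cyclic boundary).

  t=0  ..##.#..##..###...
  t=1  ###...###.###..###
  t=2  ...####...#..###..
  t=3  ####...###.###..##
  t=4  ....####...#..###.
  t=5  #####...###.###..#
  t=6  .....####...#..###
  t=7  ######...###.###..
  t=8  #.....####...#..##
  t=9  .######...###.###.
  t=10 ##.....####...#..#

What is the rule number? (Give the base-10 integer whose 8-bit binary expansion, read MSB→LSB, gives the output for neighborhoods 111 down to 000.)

27

  nb ###: next=.  (t=0,i=13, bit7=0)
  nb ##.: next=.  (t=0,i=3, bit6=0)
  nb #.#: next=.  (t=0,i=4, bit5=0)
  nb #..: next=#  (t=0,i=6, bit4=1)
  nb .##: next=#  (t=0,i=2, bit3=1)
  nb .#.: next=.  (t=0,i=5, bit2=0)
  nb ..#: next=#  (t=0,i=1, bit1=1)
  nb ...: next=#  (t=0,i=0, bit0=1)
  bits 00011011 = 27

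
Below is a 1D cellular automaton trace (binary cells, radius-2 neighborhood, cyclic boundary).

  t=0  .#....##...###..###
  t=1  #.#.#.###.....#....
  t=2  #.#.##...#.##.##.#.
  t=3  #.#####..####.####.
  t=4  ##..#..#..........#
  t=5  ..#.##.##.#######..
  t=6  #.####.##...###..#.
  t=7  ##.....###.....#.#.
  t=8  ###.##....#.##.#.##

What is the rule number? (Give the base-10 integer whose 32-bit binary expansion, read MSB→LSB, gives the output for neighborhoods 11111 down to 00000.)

2271230835

  nb #####: next=#  (t=3,i=4, bit31=1)
  nb ####.: next=.  (t=3,i=5, bit30=0)
  nb ###.#: next=.  (t=0,i=18, bit29=0)
  nb ###..: next=.  (t=0,i=13, bit28=0)
  nb ##.##: next=.  (t=2,i=13, bit27=0)
  nb ##.#.: next=#  (t=0,i=0, bit26=1)
  nb ##..#: next=#  (t=0,i=14, bit25=1)
  nb ##...: next=#  (t=0,i=8, bit24=1)
  nb #.###: next=.  (t=1,i=6, bit23=0)
  nb #.##.: next=#  (t=2,i=4, bit22=1)
  nb #.#.#: next=#  (t=1,i=2, bit21=1)
  nb #.#..: next=.  (t=0,i=1, bit20=0)
  nb #..##: next=.  (t=0,i=15, bit19=0)
  nb #..#.: next=.  (t=4,i=3, bit18=0)
  nb #...#: next=.  (t=0,i=9, bit17=0)
  nb #....: next=.  (t=0,i=3, bit16=0)
  nb .####: next=.  (t=3,i=3, bit15=0)
  nb .###.: next=.  (t=0,i=12, bit14=0)
  nb .##.#: next=#  (t=2,i=12, bit13=1)
  nb .##..: next=#  (t=0,i=7, bit12=1)
  nb .#.##: next=#  (t=1,i=5, bit11=1)
  nb .#.#.: next=.  (t=1,i=1, bit10=0)
  nb .#..#: next=#  (t=4,i=5, bit9=1)
  nb .#...: next=#  (t=0,i=2, bit8=1)
  nb ..###: next=.  (t=0,i=11, bit7=0)
  nb ..##.: next=#  (t=0,i=6, bit6=1)
  nb ..#.#: next=#  (t=1,i=0, bit5=1)
  nb ..#..: next=#  (t=1,i=14, bit4=1)
  nb ...##: next=.  (t=0,i=5, bit3=0)
  nb ...#.: next=.  (t=1,i=13, bit2=0)
  nb ....#: next=#  (t=0,i=4, bit1=1)
  nb .....: next=#  (t=1,i=11, bit0=1)
  bits 10000111011000000011101101110011 = 2271230835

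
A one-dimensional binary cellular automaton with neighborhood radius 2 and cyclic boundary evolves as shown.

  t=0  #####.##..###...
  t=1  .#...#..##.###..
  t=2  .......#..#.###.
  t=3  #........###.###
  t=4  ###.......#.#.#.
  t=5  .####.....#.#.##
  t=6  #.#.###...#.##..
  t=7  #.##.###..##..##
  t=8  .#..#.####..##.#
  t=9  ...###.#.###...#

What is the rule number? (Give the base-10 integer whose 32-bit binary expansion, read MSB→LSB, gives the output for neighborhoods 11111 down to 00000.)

455985184

  #####|.  b31=0 t=0,i=2
  ####.|.  b30=0 t=0,i=3
  ###.#|.  b29=0 t=0,i=4
  ###..|#  b28=1 t=0,i=12
  ##.##|#  b27=1 t=0,i=5
  ##.#.|.  b26=0 t=8,i=14
  ##..#|#  b25=1 t=0,i=8
  ##...|#  b24=1 t=0,i=13
  #.###|.  b23=0 t=1,i=11
  #.##.|.  b22=0 t=0,i=6
  #.#.#|#  b21=1 t=4,i=12
  #.#..|.  b20=0 t=8,i=1
  #..##|#  b19=1 t=0,i=9
  #..#.|#  b18=1 t=2,i=9
  #...#|.  b17=0 t=0,i=14
  #....|#  b16=1 t=2,i=0
  .####|#  b15=1 t=0,i=1
  .###.|#  b14=1 t=0,i=11
  .##.#|.  b13=0 t=1,i=9
  .##..|.  b12=0 t=0,i=7
  .#.##|#  b11=1 t=2,i=11
  .#.#.|.  b10=0 t=4,i=11
  .#..#|.  b9=0 t=1,i=6
  .#...|.  b8=0 t=1,i=2
  ..###|.  b7=0 t=0,i=0
  ..##.|.  b6=0 t=1,i=8
  ..#.#|#  b5=1 t=2,i=10
  ..#..|.  b4=0 t=1,i=1
  ...##|.  b3=0 t=0,i=15
  ...#.|.  b2=0 t=1,i=0
  ....#|.  b1=0 t=2,i=5
  .....|.  b0=0 t=2,i=1
  bits 00011011001011011100100000100000 = 455985184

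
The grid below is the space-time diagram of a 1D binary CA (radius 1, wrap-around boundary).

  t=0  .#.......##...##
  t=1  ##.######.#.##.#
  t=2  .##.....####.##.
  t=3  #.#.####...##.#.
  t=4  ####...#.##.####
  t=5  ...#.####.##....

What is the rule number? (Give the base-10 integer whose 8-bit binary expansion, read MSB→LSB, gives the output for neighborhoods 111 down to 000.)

103

  ### -> .   bit 7 = 0  t=1,i=0
  ##. -> #   bit 6 = 1  t=0,i=10
  #.# -> #   bit 5 = 1  t=0,i=0
  #.. -> .   bit 4 = 0  t=0,i=2
  .## -> .   bit 3 = 0  t=0,i=9
  .#. -> #   bit 2 = 1  t=0,i=1
  ..# -> #   bit 1 = 1  t=0,i=8
  ... -> #   bit 0 = 1  t=0,i=3
  bits 01100111 = 103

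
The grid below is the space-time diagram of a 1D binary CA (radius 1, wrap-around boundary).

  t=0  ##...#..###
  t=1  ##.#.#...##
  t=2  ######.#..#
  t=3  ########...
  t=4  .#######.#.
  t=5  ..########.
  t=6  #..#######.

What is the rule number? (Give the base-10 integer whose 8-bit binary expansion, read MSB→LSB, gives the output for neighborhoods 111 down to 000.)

  nb ###: next=#  (t=0,i=0, bit7=1)
  nb ##.: next=#  (t=0,i=1, bit6=1)
  nb #.#: next=#  (t=1,i=2, bit5=1)
  nb #..: next=.  (t=0,i=2, bit4=0)
  nb .##: next=.  (t=0,i=8, bit3=0)
  nb .#.: next=#  (t=0,i=5, bit2=1)
  nb ..#: next=.  (t=0,i=4, bit1=0)
  nb ...: next=#  (t=0,i=3, bit0=1)
  bits 11100101 = 229

229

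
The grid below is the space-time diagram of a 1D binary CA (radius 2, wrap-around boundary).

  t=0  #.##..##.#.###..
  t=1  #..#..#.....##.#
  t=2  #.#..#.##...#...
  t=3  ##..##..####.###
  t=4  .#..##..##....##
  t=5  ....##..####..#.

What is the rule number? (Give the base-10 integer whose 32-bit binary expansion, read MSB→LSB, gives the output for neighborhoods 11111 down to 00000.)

  #####|#  b31=1 t=3,i=15
  ####.|.  b30=0 t=3,i=0
  ###.#|.  b29=0 t=3,i=11
  ###..|#  b28=1 t=0,i=13
  ##.##|.  b27=0 t=1,i=14
  ##.#.|.  b26=0 t=0,i=8
  ##..#|.  b25=0 t=0,i=4
  ##...|#  b24=1 t=2,i=9
  #.###|.  b23=0 t=0,i=11
  #.##.|.  b22=0 t=0,i=2
  #.#.#|.  b21=0 t=0,i=9
  #.#..|.  b20=0 t=2,i=2
  #..##|.  b19=0 t=0,i=5
  #..#.|#  b18=1 t=0,i=15
  #...#|#  b17=1 t=2,i=10
  #....|#  b16=1 t=1,i=8
  .####|#  b15=1 t=3,i=9
  .###.|#  b14=1 t=0,i=12
  .##.#|.  b13=0 t=0,i=7
  .##..|#  b12=1 t=0,i=3
  .#.##|.  b11=0 t=0,i=1
  .#.#.|#  b10=1 t=2,i=1
  .#..#|.  b9=0 t=1,i=4
  .#...|#  b8=1 t=1,i=7
  ..###|#  b7=1 t=3,i=8
  ..##.|#  b6=1 t=0,i=6
  ..#.#|#  b5=1 t=0,i=0
  ..#..|.  b4=0 t=1,i=3
  ...##|.  b3=0 t=1,i=11
  ...#.|#  b2=1 t=2,i=11
  ....#|.  b1=0 t=1,i=10
  .....|.  b0=0 t=1,i=9
  bits 10010001000001111101010111100100 = 2433209828

2433209828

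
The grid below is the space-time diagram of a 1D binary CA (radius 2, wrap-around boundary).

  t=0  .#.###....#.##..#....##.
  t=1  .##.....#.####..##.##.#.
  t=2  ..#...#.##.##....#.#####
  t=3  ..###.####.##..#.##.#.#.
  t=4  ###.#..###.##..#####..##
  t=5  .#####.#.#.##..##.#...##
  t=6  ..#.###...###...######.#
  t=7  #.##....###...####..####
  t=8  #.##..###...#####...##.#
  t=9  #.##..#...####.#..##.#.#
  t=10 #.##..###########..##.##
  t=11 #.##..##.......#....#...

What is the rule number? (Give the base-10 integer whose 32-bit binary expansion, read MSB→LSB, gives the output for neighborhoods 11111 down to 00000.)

1683143610

  nb #####: next=.  (t=2,i=21, bit31=0)
  nb ####.: next=#  (t=1,i=12, bit30=1)
  nb ###.#: next=#  (t=3,i=4, bit29=1)
  nb ###..: next=.  (t=0,i=5, bit28=0)
  nb ##.##: next=.  (t=1,i=18, bit27=0)
  nb ##.#.: next=#  (t=1,i=21, bit26=1)
  nb ##..#: next=.  (t=0,i=14, bit25=0)
  nb ##...: next=.  (t=0,i=6, bit24=0)
  nb #.###: next=.  (t=0,i=3, bit23=0)
  nb #.##.: next=#  (t=0,i=12, bit22=1)
  nb #.#.#: next=.  (t=3,i=20, bit21=0)
  nb #.#..: next=#  (t=1,i=22, bit20=1)
  nb #..##: next=.  (t=1,i=0, bit19=0)
  nb #..#.: next=.  (t=0,i=0, bit18=0)
  nb #...#: next=#  (t=2,i=4, bit17=1)
  nb #....: next=.  (t=0,i=7, bit16=0)
  nb .####: next=#  (t=1,i=11, bit15=1)
  nb .###.: next=.  (t=0,i=4, bit14=0)
  nb .##.#: next=#  (t=1,i=17, bit13=1)
  nb .##..: next=#  (t=0,i=13, bit12=1)
  nb .#.##: next=#  (t=0,i=2, bit11=1)
  nb .#.#.: next=.  (t=3,i=21, bit10=0)
  nb .#..#: next=#  (t=1,i=23, bit9=1)
  nb .#...: next=#  (t=0,i=17, bit8=1)
  nb ..###: next=#  (t=3,i=2, bit7=1)
  nb ..##.: next=.  (t=0,i=21, bit6=0)
  nb ..#.#: next=#  (t=0,i=1, bit5=1)
  nb ..#..: next=#  (t=0,i=16, bit4=1)
  nb ...##: next=#  (t=0,i=20, bit3=1)
  nb ...#.: next=.  (t=0,i=9, bit2=0)
  nb ....#: next=#  (t=0,i=8, bit1=1)
  nb .....: next=.  (t=1,i=5, bit0=0)
  bits 01100100010100101011101110111010 = 1683143610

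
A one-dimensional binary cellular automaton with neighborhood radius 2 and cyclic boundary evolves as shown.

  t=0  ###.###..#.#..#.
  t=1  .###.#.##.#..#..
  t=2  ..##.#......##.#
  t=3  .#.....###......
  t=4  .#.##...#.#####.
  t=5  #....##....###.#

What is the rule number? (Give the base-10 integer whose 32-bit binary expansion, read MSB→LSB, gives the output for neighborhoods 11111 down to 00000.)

3945776145

  ##### -> #   bit 31 = 1  t=4,i=12
  ####. -> #   bit 30 = 1  t=4,i=13
  ###.# -> #   bit 29 = 1  t=0,i=2
  ###.. -> .   bit 28 = 0  t=0,i=6
  ##.## -> #   bit 27 = 1  t=0,i=3
  ##.#. -> .   bit 26 = 0  t=1,i=4
  ##..# -> #   bit 25 = 1  t=0,i=7
  ##... -> #   bit 24 = 1  t=3,i=10
  #.### -> .   bit 23 = 0  t=0,i=0
  #.##. -> .   bit 22 = 0  t=1,i=7
  #.#.# -> #   bit 21 = 1  t=1,i=5
  #.#.. -> .   bit 20 = 0  t=0,i=11
  #..## -> #   bit 19 = 1  t=2,i=1
  #..#. -> #   bit 18 = 1  t=0,i=8
  #...# -> #   bit 17 = 1  t=1,i=15
  #.... -> #   bit 16 = 1  t=2,i=7
  .#### -> #   bit 15 = 1  t=4,i=11
  .###. -> #   bit 14 = 1  t=0,i=1
  .##.# -> .   bit 13 = 0  t=1,i=8
  .##.. -> .   bit 12 = 0  t=4,i=4
  .#.## -> .   bit 11 = 0  t=0,i=15
  .#.#. -> #   bit 10 = 1  t=0,i=10
  .#..# -> .   bit 9 = 0  t=0,i=12
  .#... -> .   bit 8 = 0  t=1,i=14
  ..### -> .   bit 7 = 0  t=1,i=1
  ..##. -> .   bit 6 = 0  t=2,i=2
  ..#.# -> .   bit 5 = 0  t=0,i=9
  ..#.. -> #   bit 4 = 1  t=1,i=13
  ...## -> .   bit 3 = 0  t=1,i=0
  ...#. -> .   bit 2 = 0  t=3,i=0
  ....# -> .   bit 1 = 0  t=2,i=10
  ..... -> #   bit 0 = 1  t=2,i=8
  bits 11101011001011111100010000010001 = 3945776145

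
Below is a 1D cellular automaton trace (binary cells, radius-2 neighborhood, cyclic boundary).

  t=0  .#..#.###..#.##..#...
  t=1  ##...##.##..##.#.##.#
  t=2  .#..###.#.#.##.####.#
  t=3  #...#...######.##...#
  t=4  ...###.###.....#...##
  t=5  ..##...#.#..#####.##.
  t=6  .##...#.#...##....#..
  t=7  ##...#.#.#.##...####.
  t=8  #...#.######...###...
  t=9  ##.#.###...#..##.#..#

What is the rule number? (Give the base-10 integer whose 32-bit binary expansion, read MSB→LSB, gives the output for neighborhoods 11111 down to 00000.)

  [31] ##### => .  t=3,i=10
  [30] ####. => .  t=2,i=17
  [29] ###.# => .  t=2,i=6
  [28] ###.. => #  t=0,i=8
  [27] ##.## => .  t=1,i=7
  [26] ##.#. => .  t=1,i=14
  [25] ##..# => #  t=0,i=9
  [24] ##... => .  t=1,i=2
  [23] #.### => #  t=0,i=6
  [22] #.##. => #  t=0,i=13
  [21] #.#.# => #  t=1,i=15
  [20] #.#.. => .  t=2,i=1
  [19] #..## => .  t=1,i=11
  [18] #..#. => .  t=0,i=3
  [17] #...# => .  t=1,i=3
  [16] #.... => .  t=0,i=19
  [15] .#### => #  t=2,i=16
  [14] .###. => .  t=0,i=7
  [13] .##.# => #  t=1,i=6
  [12] .##.. => .  t=0,i=14
  [11] .#.## => #  t=0,i=5
  [10] .#.#. => #  t=2,i=0
  [9] .#..# => .  t=0,i=2
  [8] .#... => #  t=0,i=18
  [7] ..### => #  t=2,i=4
  [6] ..##. => #  t=1,i=5
  [5] ..#.# => .  t=0,i=4
  [4] ..#.. => #  t=0,i=1
  [3] ...## => #  t=1,i=4
  [2] ...#. => #  t=0,i=0
  [1] ....# => #  t=0,i=20
  [0] ..... => #  t=4,i=12
  bits 00010010111000001010110111011111 = 316714463

316714463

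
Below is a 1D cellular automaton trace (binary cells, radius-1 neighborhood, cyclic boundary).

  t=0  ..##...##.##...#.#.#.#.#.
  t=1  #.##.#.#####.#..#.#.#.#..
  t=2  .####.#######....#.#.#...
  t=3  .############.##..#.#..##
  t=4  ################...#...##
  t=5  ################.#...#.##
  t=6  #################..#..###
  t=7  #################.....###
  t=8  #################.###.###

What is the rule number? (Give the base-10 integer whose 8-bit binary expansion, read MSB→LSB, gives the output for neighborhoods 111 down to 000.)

  ### -> #   bit 7 = 1  t=1,i=8
  ##. -> #   bit 6 = 1  t=0,i=3
  #.# -> #   bit 5 = 1  t=0,i=9
  #.. -> .   bit 4 = 0  t=0,i=4
  .## -> #   bit 3 = 1  t=0,i=2
  .#. -> .   bit 2 = 0  t=0,i=15
  ..# -> .   bit 1 = 0  t=0,i=1
  ... -> #   bit 0 = 1  t=0,i=0
  bits 11101001 = 233

233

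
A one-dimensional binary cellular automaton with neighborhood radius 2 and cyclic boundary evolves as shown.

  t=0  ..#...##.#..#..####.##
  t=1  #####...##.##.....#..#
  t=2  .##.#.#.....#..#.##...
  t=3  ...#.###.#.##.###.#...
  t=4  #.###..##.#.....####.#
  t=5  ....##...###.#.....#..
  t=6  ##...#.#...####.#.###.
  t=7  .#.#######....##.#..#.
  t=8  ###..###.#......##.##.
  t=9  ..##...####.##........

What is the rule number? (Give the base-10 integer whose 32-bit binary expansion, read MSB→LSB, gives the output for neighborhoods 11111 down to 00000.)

3054902581

  ##### -> #   bit 31 = 1  t=1,i=1
  ####. -> .   bit 30 = 0  t=0,i=17
  ###.# -> #   bit 29 = 1  t=0,i=18
  ###.. -> #   bit 28 = 1  t=1,i=4
  ##.## -> .   bit 27 = 0  t=0,i=19
  ##.#. -> #   bit 26 = 1  t=0,i=8
  ##..# -> #   bit 25 = 1  t=0,i=0
  ##... -> .   bit 24 = 0  t=1,i=5
  #.### -> .   bit 23 = 0  t=3,i=5
  #.##. -> .   bit 22 = 0  t=0,i=20
  #.#.# -> .   bit 21 = 0  t=2,i=4
  #.#.. -> #   bit 20 = 1  t=0,i=9
  #..## -> .   bit 19 = 0  t=0,i=14
  #..#. -> #   bit 18 = 1  t=0,i=1
  #...# -> #   bit 17 = 1  t=0,i=4
  #.... -> .   bit 16 = 0  t=1,i=14
  .#### -> .   bit 15 = 0  t=0,i=16
  .###. -> .   bit 14 = 0  t=3,i=6
  .##.# -> .   bit 13 = 0  t=0,i=7
  .##.. -> #   bit 12 = 1  t=0,i=21
  .#.## -> #   bit 11 = 1  t=2,i=16
  .#.#. -> #   bit 10 = 1  t=2,i=5
  .#..# -> .   bit 9 = 0  t=0,i=10
  .#... -> #   bit 8 = 1  t=0,i=3
  ..### -> .   bit 7 = 0  t=0,i=15
  ..##. -> .   bit 6 = 0  t=0,i=6
  ..#.# -> #   bit 5 = 1  t=2,i=15
  ..#.. -> #   bit 4 = 1  t=0,i=2
  ...## -> .   bit 3 = 0  t=0,i=5
  ...#. -> #   bit 2 = 1  t=1,i=17
  ....# -> .   bit 1 = 0  t=1,i=16
  ..... -> #   bit 0 = 1  t=1,i=15
  bits 10110110000101100001110100110101 = 3054902581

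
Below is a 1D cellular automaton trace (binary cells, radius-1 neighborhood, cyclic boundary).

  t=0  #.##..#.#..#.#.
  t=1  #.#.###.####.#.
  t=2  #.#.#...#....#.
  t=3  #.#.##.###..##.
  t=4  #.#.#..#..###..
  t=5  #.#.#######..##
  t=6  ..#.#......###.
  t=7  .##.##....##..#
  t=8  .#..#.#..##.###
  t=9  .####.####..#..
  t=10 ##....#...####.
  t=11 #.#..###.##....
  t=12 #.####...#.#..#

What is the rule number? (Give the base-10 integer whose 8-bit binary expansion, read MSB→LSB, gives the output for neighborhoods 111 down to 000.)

30

  ### -> .   bit 7 = 0  t=1,i=5
  ##. -> .   bit 6 = 0  t=0,i=3
  #.# -> .   bit 5 = 0  t=0,i=1
  #.. -> #   bit 4 = 1  t=0,i=4
  .## -> #   bit 3 = 1  t=0,i=2
  .#. -> #   bit 2 = 1  t=0,i=0
  ..# -> #   bit 1 = 1  t=0,i=5
  ... -> .   bit 0 = 0  t=2,i=6
  bits 00011110 = 30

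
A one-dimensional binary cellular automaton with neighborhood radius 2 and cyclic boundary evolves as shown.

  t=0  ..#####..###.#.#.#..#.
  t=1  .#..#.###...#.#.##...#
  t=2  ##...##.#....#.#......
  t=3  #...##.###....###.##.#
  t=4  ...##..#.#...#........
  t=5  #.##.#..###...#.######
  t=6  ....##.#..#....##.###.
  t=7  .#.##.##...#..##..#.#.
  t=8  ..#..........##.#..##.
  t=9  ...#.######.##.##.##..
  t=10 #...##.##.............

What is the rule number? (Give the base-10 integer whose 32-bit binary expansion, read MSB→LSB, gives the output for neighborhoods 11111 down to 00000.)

2526547273

  nb #####: next=#  (t=0,i=4, bit31=1)
  nb ####.: next=.  (t=0,i=5, bit30=0)
  nb ###.#: next=.  (t=0,i=11, bit29=0)
  nb ###..: next=#  (t=0,i=6, bit28=1)
  nb ##.##: next=.  (t=3,i=6, bit27=0)
  nb ##.#.: next=#  (t=0,i=12, bit26=1)
  nb ##..#: next=#  (t=0,i=7, bit25=1)
  nb ##...: next=.  (t=1,i=9, bit24=0)
  nb #.###: next=#  (t=1,i=6, bit23=1)
  nb #.##.: next=.  (t=1,i=16, bit22=0)
  nb #.#.#: next=.  (t=0,i=13, bit21=0)
  nb #.#..: next=#  (t=0,i=17, bit20=1)
  nb #..##: next=#  (t=0,i=8, bit19=1)
  nb #..#.: next=.  (t=0,i=19, bit18=0)
  nb #...#: next=.  (t=0,i=0, bit17=0)
  nb #....: next=.  (t=2,i=10, bit16=0)
  nb .####: next=.  (t=0,i=3, bit15=0)
  nb .###.: next=.  (t=0,i=10, bit14=0)
  nb .##.#: next=.  (t=2,i=6, bit13=0)
  nb .##..: next=.  (t=1,i=17, bit12=0)
  nb .#.##: next=#  (t=1,i=5, bit11=1)
  nb .#.#.: next=#  (t=0,i=14, bit10=1)
  nb .#..#: next=.  (t=0,i=18, bit9=0)
  nb .#...: next=#  (t=0,i=21, bit8=1)
  nb ..###: next=.  (t=0,i=2, bit7=0)
  nb ..##.: next=#  (t=2,i=0, bit6=1)
  nb ..#.#: next=.  (t=1,i=4, bit5=0)
  nb ..#..: next=.  (t=0,i=20, bit4=0)
  nb ...##: next=#  (t=0,i=1, bit3=1)
  nb ...#.: next=.  (t=1,i=11, bit2=0)
  nb ....#: next=.  (t=2,i=11, bit1=0)
  nb .....: next=#  (t=2,i=18, bit0=1)
  bits 10010110100110000000110101001001 = 2526547273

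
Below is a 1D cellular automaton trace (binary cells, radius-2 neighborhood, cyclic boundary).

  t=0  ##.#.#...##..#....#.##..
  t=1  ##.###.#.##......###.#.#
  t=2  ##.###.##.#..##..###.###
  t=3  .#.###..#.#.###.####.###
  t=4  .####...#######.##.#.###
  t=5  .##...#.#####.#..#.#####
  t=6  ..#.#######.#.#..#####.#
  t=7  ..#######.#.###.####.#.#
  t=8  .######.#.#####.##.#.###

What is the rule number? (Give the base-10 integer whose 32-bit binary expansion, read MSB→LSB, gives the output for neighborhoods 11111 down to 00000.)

2696608997

  ##### -> #   bit 31 = 1  t=2,i=23
  ####. -> .   bit 30 = 0  t=2,i=0
  ###.# -> #   bit 29 = 1  t=1,i=1
  ###.. -> .   bit 28 = 0  t=3,i=5
  ##.## -> .   bit 27 = 0  t=1,i=2
  ##.#. -> .   bit 26 = 0  t=0,i=2
  ##..# -> .   bit 25 = 0  t=0,i=11
  ##... -> .   bit 24 = 0  t=1,i=11
  #.### -> #   bit 23 = 1  t=1,i=3
  #.##. -> .   bit 22 = 0  t=0,i=20
  #.#.# -> #   bit 21 = 1  t=0,i=3
  #.#.. -> #   bit 20 = 1  t=0,i=5
  #..## -> #   bit 19 = 1  t=0,i=23
  #..#. -> .   bit 18 = 0  t=0,i=12
  #...# -> #   bit 17 = 1  t=0,i=7
  #.... -> .   bit 16 = 0  t=0,i=15
  .#### -> #   bit 15 = 1  t=2,i=22
  .###. -> #   bit 14 = 1  t=1,i=0
  .##.# -> #   bit 13 = 1  t=0,i=1
  .##.. -> #   bit 12 = 1  t=0,i=10
  .#.## -> #   bit 11 = 1  t=0,i=19
  .#.#. -> #   bit 10 = 1  t=0,i=4
  .#..# -> .   bit 9 = 0  t=2,i=11
  .#... -> .   bit 8 = 0  t=0,i=6
  ..### -> #   bit 7 = 1  t=1,i=17
  ..##. -> #   bit 6 = 1  t=0,i=0
  ..#.# -> #   bit 5 = 1  t=0,i=18
  ..#.. -> .   bit 4 = 0  t=0,i=13
  ...## -> .   bit 3 = 0  t=0,i=8
  ...#. -> #   bit 2 = 1  t=0,i=17
  ....# -> .   bit 1 = 0  t=0,i=16
  ..... -> #   bit 0 = 1  t=1,i=13
  bits 10100000101110101111110011100101 = 2696608997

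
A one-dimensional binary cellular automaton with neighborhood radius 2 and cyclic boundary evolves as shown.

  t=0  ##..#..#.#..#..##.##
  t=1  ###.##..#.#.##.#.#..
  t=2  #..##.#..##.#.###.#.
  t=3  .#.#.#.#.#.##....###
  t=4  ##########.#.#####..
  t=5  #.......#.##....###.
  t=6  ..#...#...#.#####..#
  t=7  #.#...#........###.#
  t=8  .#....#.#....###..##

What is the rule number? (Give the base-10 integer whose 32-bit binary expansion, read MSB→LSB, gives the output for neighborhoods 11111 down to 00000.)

1600194266

  [31] ##### => .  t=4,i=2
  [30] ####. => #  t=0,i=0
  [29] ###.# => .  t=1,i=2
  [28] ###.. => #  t=0,i=1
  [27] ##.## => #  t=0,i=17
  [26] ##.#. => #  t=1,i=14
  [25] ##..# => #  t=0,i=2
  [24] ##... => #  t=3,i=13
  [23] #.### => .  t=0,i=18
  [22] #.##. => #  t=1,i=4
  [21] #.#.# => #  t=1,i=10
  [20] #.#.. => .  t=0,i=9
  [19] #..## => .  t=0,i=14
  [18] #..#. => .  t=0,i=3
  [17] #...# => .  t=6,i=4
  [16] #.... => #  t=3,i=14
  [15] .#### => .  t=0,i=19
  [14] .###. => .  t=1,i=1
  [13] .##.# => .  t=0,i=16
  [12] .##.. => .  t=1,i=5
  [11] .#.## => .  t=1,i=11
  [10] .#.#. => #  t=0,i=8
  [9] .#..# => #  t=0,i=5
  [8] .#... => .  t=5,i=1
  [7] ..### => #  t=1,i=0
  [6] ..##. => #  t=0,i=15
  [5] ..#.# => .  t=0,i=7
  [4] ..#.. => #  t=0,i=4
  [3] ...## => #  t=3,i=16
  [2] ...#. => .  t=5,i=7
  [1] ....# => #  t=3,i=15
  [0] ..... => .  t=5,i=3
  bits 01011111011000010000011011011010 = 1600194266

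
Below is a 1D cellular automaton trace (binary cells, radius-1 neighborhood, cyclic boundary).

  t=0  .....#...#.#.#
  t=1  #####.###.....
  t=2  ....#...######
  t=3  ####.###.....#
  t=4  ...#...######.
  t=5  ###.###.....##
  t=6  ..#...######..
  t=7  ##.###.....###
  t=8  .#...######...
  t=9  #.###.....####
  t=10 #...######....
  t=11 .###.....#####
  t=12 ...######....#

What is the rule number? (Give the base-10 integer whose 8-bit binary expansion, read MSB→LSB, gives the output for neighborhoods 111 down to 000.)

  ###|.  b7=0 t=1,i=1
  ##.|#  b6=1 t=1,i=4
  #.#|.  b5=0 t=0,i=10
  #..|#  b4=1 t=0,i=0
  .##|.  b3=0 t=1,i=0
  .#.|.  b2=0 t=0,i=5
  ..#|#  b1=1 t=0,i=4
  ...|#  b0=1 t=0,i=1
  bits 01010011 = 83

83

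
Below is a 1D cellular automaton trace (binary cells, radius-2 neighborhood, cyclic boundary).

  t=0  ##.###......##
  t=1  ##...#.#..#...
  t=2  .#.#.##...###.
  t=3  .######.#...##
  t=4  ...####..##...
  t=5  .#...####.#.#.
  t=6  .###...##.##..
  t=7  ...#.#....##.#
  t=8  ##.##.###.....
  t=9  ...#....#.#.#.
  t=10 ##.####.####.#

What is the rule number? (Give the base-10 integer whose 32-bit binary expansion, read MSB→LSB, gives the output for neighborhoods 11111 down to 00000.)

4067106098

  #####|#  b31=1 t=3,i=3
  ####.|#  b30=1 t=0,i=0
  ###.#|#  b29=1 t=0,i=1
  ###..|#  b28=1 t=0,i=5
  ##.##|.  b27=0 t=0,i=2
  ##.#.|.  b26=0 t=3,i=7
  ##..#|#  b25=1 t=2,i=13
  ##...|.  b24=0 t=0,i=6
  #.###|.  b23=0 t=0,i=3
  #.##.|#  b22=1 t=2,i=5
  #.#.#|#  b21=1 t=2,i=3
  #.#..|.  b20=0 t=1,i=7
  #..##|#  b19=1 t=4,i=8
  #..#.|.  b18=0 t=1,i=9
  #...#|#  b17=1 t=1,i=3
  #....|#  b16=1 t=0,i=7
  .####|.  b15=0 t=0,i=13
  .###.|.  b14=0 t=0,i=4
  .##.#|.  b13=0 t=3,i=13
  .##..|#  b12=1 t=1,i=1
  .#.##|#  b11=1 t=2,i=4
  .#.#.|#  b10=1 t=1,i=6
  .#..#|.  b9=0 t=1,i=8
  .#...|#  b8=1 t=1,i=11
  ..###|.  b7=0 t=0,i=12
  ..##.|.  b6=0 t=1,i=0
  ..#.#|#  b5=1 t=1,i=5
  ..#..|#  b4=1 t=1,i=10
  ...##|.  b3=0 t=0,i=11
  ...#.|.  b2=0 t=1,i=4
  ....#|#  b1=1 t=0,i=10
  .....|.  b0=0 t=0,i=8
  bits 11110010011010110001110100110010 = 4067106098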